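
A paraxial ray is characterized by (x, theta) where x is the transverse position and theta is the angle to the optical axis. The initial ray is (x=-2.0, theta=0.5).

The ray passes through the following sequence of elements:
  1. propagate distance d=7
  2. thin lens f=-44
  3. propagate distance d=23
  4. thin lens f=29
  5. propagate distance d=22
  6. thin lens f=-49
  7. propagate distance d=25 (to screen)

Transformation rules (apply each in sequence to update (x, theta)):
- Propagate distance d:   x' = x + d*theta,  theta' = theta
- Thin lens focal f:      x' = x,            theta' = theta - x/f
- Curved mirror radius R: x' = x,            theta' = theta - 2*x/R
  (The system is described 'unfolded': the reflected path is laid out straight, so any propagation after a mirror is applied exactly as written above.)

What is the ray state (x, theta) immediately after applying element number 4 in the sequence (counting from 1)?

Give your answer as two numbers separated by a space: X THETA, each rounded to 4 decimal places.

Initial: x=-2.0000 theta=0.5000
After 1 (propagate distance d=7): x=1.5000 theta=0.5000
After 2 (thin lens f=-44): x=1.5000 theta=47/88 (≈0.5341)
After 3 (propagate distance d=23): x=1213/88 (≈13.7841) theta=47/88 (≈0.5341)
After 4 (thin lens f=29): x=1213/88 (≈13.7841) theta=75/1276 (≈0.0588)
Rounded to 4 decimal places: x = 13.7841, theta = 0.0588

Answer: 13.7841 0.0588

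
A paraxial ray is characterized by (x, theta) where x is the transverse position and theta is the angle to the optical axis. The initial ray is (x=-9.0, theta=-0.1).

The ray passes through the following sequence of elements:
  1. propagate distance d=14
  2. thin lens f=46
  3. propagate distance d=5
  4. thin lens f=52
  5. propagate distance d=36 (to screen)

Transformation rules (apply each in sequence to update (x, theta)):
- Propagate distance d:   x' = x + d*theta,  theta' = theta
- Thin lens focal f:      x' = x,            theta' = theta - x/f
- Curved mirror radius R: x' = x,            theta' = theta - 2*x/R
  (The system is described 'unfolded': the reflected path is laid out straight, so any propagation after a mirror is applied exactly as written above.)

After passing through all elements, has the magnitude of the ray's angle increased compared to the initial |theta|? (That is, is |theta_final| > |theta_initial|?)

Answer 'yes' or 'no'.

Answer: yes

Derivation:
Initial: x=-9.0000 theta=-0.1000
After 1 (propagate distance d=14): x=-10.4000 theta=-0.1000
After 2 (thin lens f=46): x=-10.4000 theta=29/230 (≈0.1261)
After 3 (propagate distance d=5): x=-2247/230 (≈-9.7696) theta=29/230 (≈0.1261)
After 4 (thin lens f=52): x=-2247/230 (≈-9.7696) theta=751/2392 (≈0.3140)
After 5 (propagate distance d=36 (to screen)): x=2292/1495 (≈1.5331) theta=751/2392 (≈0.3140)
|theta_initial|=0.1000 |theta_final|=751/2392 (≈0.3140) -> increased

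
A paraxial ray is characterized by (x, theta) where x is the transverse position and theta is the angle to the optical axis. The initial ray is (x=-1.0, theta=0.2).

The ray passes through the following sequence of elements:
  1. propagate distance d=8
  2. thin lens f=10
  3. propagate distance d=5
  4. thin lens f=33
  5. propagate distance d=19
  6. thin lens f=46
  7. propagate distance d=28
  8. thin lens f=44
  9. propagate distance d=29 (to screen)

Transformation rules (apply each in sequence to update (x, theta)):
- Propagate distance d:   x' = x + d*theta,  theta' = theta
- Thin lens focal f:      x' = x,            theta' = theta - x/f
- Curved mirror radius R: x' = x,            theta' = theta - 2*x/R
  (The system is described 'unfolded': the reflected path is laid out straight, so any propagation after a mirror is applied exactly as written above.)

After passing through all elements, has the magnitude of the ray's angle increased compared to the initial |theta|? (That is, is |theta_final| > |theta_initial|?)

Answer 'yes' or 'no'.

Answer: no

Derivation:
Initial: x=-1.0000 theta=0.2000
After 1 (propagate distance d=8): x=0.6000 theta=0.2000
After 2 (thin lens f=10): x=0.6000 theta=0.1400
After 3 (propagate distance d=5): x=1.3000 theta=0.1400
After 4 (thin lens f=33): x=1.3000 theta=83/825 (≈0.1006)
After 5 (propagate distance d=19): x=5299/1650 (≈3.2115) theta=83/825 (≈0.1006)
After 6 (thin lens f=46): x=5299/1650 (≈3.2115) theta=779/25300 (≈0.0308)
After 7 (propagate distance d=28): x=30919/7590 (≈4.0736) theta=779/25300 (≈0.0308)
After 8 (thin lens f=44): x=30919/7590 (≈4.0736) theta=-103181/1669800 (≈-0.0618)
After 9 (propagate distance d=29 (to screen)): x=1269977/556600 (≈2.2817) theta=-103181/1669800 (≈-0.0618)
|theta_initial|=0.2000 |theta_final|=103181/1669800 (≈0.0618) -> not increased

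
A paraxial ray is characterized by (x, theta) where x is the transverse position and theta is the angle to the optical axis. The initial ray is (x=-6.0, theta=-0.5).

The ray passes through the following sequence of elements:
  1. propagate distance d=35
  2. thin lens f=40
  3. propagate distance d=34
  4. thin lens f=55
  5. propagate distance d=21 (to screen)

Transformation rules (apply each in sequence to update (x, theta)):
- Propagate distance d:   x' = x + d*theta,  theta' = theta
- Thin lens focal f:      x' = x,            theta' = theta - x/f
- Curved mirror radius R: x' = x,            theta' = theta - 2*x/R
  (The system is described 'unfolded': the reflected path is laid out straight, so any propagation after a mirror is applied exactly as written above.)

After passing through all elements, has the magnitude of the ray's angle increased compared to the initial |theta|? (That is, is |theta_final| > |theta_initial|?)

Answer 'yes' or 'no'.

Answer: no

Derivation:
Initial: x=-6.0000 theta=-0.5000
After 1 (propagate distance d=35): x=-23.5000 theta=-0.5000
After 2 (thin lens f=40): x=-23.5000 theta=0.0875
After 3 (propagate distance d=34): x=-20.5250 theta=0.0875
After 4 (thin lens f=55): x=-20.5250 theta=2027/4400 (≈0.4607)
After 5 (propagate distance d=21 (to screen)): x=-47743/4400 (≈-10.8507) theta=2027/4400 (≈0.4607)
|theta_initial|=0.5000 |theta_final|=2027/4400 (≈0.4607) -> not increased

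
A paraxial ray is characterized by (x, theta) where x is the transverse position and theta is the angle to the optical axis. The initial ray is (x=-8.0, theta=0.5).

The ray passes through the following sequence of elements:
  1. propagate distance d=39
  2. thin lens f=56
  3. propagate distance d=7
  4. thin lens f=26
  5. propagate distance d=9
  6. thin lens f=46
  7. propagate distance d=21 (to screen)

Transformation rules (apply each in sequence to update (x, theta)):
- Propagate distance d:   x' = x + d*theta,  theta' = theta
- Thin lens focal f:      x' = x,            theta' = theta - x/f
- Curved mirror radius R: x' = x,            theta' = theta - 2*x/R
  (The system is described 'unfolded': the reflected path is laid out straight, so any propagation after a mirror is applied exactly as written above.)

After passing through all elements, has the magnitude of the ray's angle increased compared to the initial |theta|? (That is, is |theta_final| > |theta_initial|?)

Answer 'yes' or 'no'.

Answer: no

Derivation:
Initial: x=-8.0000 theta=0.5000
After 1 (propagate distance d=39): x=11.5000 theta=0.5000
After 2 (thin lens f=56): x=11.5000 theta=33/112 (≈0.2946)
After 3 (propagate distance d=7): x=13.5625 theta=33/112 (≈0.2946)
After 4 (thin lens f=26): x=13.5625 theta=-661/2912 (≈-0.2270)
After 5 (propagate distance d=9): x=33545/2912 (≈11.5196) theta=-661/2912 (≈-0.2270)
After 6 (thin lens f=46): x=33545/2912 (≈11.5196) theta=-63951/133952 (≈-0.4774)
After 7 (propagate distance d=21 (to screen)): x=200099/133952 (≈1.4938) theta=-63951/133952 (≈-0.4774)
|theta_initial|=0.5000 |theta_final|=63951/133952 (≈0.4774) -> not increased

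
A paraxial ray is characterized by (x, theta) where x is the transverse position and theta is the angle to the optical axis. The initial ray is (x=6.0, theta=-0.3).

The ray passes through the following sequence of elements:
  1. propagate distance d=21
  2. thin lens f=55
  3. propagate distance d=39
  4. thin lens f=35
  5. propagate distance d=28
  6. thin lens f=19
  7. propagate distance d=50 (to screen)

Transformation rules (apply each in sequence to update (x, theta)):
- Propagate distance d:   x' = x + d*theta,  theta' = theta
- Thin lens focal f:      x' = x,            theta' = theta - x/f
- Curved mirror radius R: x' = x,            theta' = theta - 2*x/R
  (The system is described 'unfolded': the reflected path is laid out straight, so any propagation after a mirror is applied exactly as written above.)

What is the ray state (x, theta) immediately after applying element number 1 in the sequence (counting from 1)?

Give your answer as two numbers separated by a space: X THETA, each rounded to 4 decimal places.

Answer: -0.3000 -0.3000

Derivation:
Initial: x=6.0000 theta=-0.3000
After 1 (propagate distance d=21): x=-0.3000 theta=-0.3000
Rounded to 4 decimal places: x = -0.3000, theta = -0.3000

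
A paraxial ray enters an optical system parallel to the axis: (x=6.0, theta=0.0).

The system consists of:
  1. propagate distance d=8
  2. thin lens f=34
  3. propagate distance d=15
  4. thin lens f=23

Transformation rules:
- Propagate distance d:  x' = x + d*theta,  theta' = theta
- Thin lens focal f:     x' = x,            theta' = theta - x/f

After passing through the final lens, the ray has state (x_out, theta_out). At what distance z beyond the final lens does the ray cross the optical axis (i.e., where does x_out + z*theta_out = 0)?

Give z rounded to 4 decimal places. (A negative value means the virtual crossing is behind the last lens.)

Initial: x=6.0000 theta=0.0000
After 1 (propagate distance d=8): x=6.0000 theta=0.0000
After 2 (thin lens f=34): x=6.0000 theta=-3/17 (≈-0.1765)
After 3 (propagate distance d=15): x=57/17 (≈3.3529) theta=-3/17 (≈-0.1765)
After 4 (thin lens f=23): x=57/17 (≈3.3529) theta=-126/391 (≈-0.3223)
z_focus = -x_out/theta_out = -(57/17)/(-126/391) = 437/42 ≈ 10.4048
Rounded to 4 decimal places: z = 10.4048

Answer: 10.4048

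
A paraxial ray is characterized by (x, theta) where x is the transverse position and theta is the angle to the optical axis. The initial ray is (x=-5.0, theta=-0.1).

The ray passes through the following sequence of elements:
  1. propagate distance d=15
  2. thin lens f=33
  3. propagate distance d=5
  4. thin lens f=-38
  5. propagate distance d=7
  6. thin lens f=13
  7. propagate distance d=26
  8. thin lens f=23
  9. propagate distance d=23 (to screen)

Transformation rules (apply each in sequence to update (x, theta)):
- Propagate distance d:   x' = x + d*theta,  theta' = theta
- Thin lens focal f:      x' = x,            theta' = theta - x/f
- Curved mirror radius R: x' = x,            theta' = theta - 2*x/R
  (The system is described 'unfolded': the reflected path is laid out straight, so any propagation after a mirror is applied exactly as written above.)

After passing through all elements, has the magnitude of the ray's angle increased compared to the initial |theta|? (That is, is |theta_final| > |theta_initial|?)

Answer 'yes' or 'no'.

Initial: x=-5.0000 theta=-0.1000
After 1 (propagate distance d=15): x=-6.5000 theta=-0.1000
After 2 (thin lens f=33): x=-6.5000 theta=16/165 (≈0.0970)
After 3 (propagate distance d=5): x=-397/66 (≈-6.0152) theta=16/165 (≈0.0970)
After 4 (thin lens f=-38): x=-397/66 (≈-6.0152) theta=-769/12540 (≈-0.0613)
After 5 (propagate distance d=7): x=-80813/12540 (≈-6.4444) theta=-769/12540 (≈-0.0613)
After 6 (thin lens f=13): x=-80813/12540 (≈-6.4444) theta=17704/40755 (≈0.4344)
After 7 (propagate distance d=26): x=4.8500 theta=17704/40755 (≈0.4344)
After 8 (thin lens f=23): x=4.8500 theta=838121/3749460 (≈0.2235)
After 9 (propagate distance d=23 (to screen)): x=407192/40755 (≈9.9912) theta=838121/3749460 (≈0.2235)
|theta_initial|=0.1000 |theta_final|=838121/3749460 (≈0.2235) -> increased

Answer: yes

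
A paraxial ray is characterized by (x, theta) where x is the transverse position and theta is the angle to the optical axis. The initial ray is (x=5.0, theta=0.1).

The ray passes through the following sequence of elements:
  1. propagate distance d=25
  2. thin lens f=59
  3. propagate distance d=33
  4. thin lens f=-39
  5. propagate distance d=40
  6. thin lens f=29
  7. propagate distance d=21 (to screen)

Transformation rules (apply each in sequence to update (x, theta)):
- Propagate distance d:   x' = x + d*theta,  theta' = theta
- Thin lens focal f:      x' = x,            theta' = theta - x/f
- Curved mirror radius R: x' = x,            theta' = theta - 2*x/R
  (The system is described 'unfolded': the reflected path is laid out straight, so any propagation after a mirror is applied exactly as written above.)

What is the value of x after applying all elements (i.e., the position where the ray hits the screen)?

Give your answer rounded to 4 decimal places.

Initial: x=5.0000 theta=0.1000
After 1 (propagate distance d=25): x=7.5000 theta=0.1000
After 2 (thin lens f=59): x=7.5000 theta=-8/295 (≈-0.0271)
After 3 (propagate distance d=33): x=3897/590 (≈6.6051) theta=-8/295 (≈-0.0271)
After 4 (thin lens f=-39): x=3897/590 (≈6.6051) theta=1091/7670 (≈0.1422)
After 5 (propagate distance d=40): x=94301/7670 (≈12.2948) theta=1091/7670 (≈0.1422)
After 6 (thin lens f=29): x=94301/7670 (≈12.2948) theta=-31331/111215 (≈-0.2817)
After 7 (propagate distance d=21 (to screen)): x=1418827/222430 (≈6.3788) theta=-31331/111215 (≈-0.2817)
Rounded to 4 decimal places: x = 6.3788

Answer: 6.3788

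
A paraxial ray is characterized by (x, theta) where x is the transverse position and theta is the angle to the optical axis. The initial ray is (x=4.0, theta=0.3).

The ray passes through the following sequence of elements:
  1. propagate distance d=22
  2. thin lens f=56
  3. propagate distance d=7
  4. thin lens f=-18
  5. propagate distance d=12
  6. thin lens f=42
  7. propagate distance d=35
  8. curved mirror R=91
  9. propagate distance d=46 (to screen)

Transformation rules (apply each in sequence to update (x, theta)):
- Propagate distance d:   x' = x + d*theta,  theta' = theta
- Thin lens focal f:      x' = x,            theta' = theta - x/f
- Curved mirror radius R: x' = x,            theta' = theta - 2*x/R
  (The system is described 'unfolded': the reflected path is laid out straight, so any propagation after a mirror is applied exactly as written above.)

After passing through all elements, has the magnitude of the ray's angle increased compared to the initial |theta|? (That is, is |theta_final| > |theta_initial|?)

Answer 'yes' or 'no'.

Initial: x=4.0000 theta=0.3000
After 1 (propagate distance d=22): x=10.6000 theta=0.3000
After 2 (thin lens f=56): x=10.6000 theta=31/280 (≈0.1107)
After 3 (propagate distance d=7): x=11.3750 theta=31/280 (≈0.1107)
After 4 (thin lens f=-18): x=11.3750 theta=3743/5040 (≈0.7427)
After 5 (propagate distance d=12): x=17041/840 (≈20.2869) theta=3743/5040 (≈0.7427)
After 6 (thin lens f=42): x=17041/840 (≈20.2869) theta=229/882 (≈0.2596)
After 7 (propagate distance d=35): x=74023/2520 (≈29.3742) theta=229/882 (≈0.2596)
After 8 (curved mirror R=91): x=74023/2520 (≈29.3742) theta=-4917/12740 (≈-0.3859)
After 9 (propagate distance d=46 (to screen)): x=2664817/229320 (≈11.6205) theta=-4917/12740 (≈-0.3859)
|theta_initial|=0.3000 |theta_final|=4917/12740 (≈0.3859) -> increased

Answer: yes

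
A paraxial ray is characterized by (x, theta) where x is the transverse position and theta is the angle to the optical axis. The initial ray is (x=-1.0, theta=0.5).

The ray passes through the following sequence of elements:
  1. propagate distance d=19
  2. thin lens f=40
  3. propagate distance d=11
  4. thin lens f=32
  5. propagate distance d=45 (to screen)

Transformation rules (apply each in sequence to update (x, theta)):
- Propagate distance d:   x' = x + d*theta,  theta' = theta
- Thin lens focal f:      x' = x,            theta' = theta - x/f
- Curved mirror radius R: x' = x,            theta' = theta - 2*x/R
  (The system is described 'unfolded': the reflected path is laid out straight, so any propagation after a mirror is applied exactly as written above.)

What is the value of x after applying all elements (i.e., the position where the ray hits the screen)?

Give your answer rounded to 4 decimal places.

Initial: x=-1.0000 theta=0.5000
After 1 (propagate distance d=19): x=8.5000 theta=0.5000
After 2 (thin lens f=40): x=8.5000 theta=0.2875
After 3 (propagate distance d=11): x=11.6625 theta=0.2875
After 4 (thin lens f=32): x=11.6625 theta=-197/2560 (≈-0.0770)
After 5 (propagate distance d=45 (to screen)): x=20991/2560 (≈8.1996) theta=-197/2560 (≈-0.0770)
Rounded to 4 decimal places: x = 8.1996

Answer: 8.1996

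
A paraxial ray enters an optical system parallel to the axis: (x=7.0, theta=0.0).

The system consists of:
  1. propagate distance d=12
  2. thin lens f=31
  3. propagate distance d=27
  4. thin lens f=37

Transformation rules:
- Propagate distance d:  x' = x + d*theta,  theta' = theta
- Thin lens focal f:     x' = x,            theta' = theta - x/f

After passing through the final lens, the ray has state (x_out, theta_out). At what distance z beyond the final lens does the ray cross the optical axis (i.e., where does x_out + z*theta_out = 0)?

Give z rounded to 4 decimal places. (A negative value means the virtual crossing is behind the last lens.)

Answer: 3.6098

Derivation:
Initial: x=7.0000 theta=0.0000
After 1 (propagate distance d=12): x=7.0000 theta=0.0000
After 2 (thin lens f=31): x=7.0000 theta=-7/31 (≈-0.2258)
After 3 (propagate distance d=27): x=28/31 (≈0.9032) theta=-7/31 (≈-0.2258)
After 4 (thin lens f=37): x=28/31 (≈0.9032) theta=-287/1147 (≈-0.2502)
z_focus = -x_out/theta_out = -(28/31)/(-287/1147) = 148/41 ≈ 3.6098
Rounded to 4 decimal places: z = 3.6098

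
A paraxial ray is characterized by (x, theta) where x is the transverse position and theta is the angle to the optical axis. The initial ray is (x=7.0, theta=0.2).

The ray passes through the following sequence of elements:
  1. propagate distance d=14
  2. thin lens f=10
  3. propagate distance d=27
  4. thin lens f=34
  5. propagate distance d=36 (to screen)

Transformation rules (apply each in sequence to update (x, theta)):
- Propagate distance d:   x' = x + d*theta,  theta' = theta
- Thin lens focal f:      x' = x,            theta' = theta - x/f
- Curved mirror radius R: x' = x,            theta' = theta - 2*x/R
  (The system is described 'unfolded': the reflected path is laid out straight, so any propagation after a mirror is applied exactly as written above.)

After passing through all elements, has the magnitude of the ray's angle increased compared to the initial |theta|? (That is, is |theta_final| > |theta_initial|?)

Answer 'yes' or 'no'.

Answer: yes

Derivation:
Initial: x=7.0000 theta=0.2000
After 1 (propagate distance d=14): x=9.8000 theta=0.2000
After 2 (thin lens f=10): x=9.8000 theta=-0.7800
After 3 (propagate distance d=27): x=-11.2600 theta=-0.7800
After 4 (thin lens f=34): x=-11.2600 theta=-763/1700 (≈-0.4488)
After 5 (propagate distance d=36 (to screen)): x=-4661/170 (≈-27.4176) theta=-763/1700 (≈-0.4488)
|theta_initial|=0.2000 |theta_final|=763/1700 (≈0.4488) -> increased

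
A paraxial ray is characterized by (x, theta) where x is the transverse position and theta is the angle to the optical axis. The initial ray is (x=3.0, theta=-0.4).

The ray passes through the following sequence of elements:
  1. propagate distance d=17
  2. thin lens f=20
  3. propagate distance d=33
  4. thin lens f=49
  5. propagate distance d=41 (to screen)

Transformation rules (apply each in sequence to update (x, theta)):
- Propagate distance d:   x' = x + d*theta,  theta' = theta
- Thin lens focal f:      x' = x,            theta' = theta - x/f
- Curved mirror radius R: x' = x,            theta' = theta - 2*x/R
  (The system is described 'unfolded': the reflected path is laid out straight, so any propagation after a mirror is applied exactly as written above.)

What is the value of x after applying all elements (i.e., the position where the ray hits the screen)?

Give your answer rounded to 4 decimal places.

Answer: -10.3618

Derivation:
Initial: x=3.0000 theta=-0.4000
After 1 (propagate distance d=17): x=-3.8000 theta=-0.4000
After 2 (thin lens f=20): x=-3.8000 theta=-0.2100
After 3 (propagate distance d=33): x=-10.7300 theta=-0.2100
After 4 (thin lens f=49): x=-10.7300 theta=11/1225 (≈0.0090)
After 5 (propagate distance d=41 (to screen)): x=-50773/4900 (≈-10.3618) theta=11/1225 (≈0.0090)
Rounded to 4 decimal places: x = -10.3618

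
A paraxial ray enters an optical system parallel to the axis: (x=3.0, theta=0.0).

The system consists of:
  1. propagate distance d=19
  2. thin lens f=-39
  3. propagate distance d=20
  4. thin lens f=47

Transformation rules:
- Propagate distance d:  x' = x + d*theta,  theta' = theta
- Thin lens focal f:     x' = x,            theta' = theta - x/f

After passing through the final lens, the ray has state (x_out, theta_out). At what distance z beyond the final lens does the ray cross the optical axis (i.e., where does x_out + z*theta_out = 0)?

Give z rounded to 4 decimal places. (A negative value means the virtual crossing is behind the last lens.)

Initial: x=3.0000 theta=0.0000
After 1 (propagate distance d=19): x=3.0000 theta=0.0000
After 2 (thin lens f=-39): x=3.0000 theta=1/13 (≈0.0769)
After 3 (propagate distance d=20): x=59/13 (≈4.5385) theta=1/13 (≈0.0769)
After 4 (thin lens f=47): x=59/13 (≈4.5385) theta=-12/611 (≈-0.0196)
z_focus = -x_out/theta_out = -(59/13)/(-12/611) = 2773/12 ≈ 231.0833
Rounded to 4 decimal places: z = 231.0833

Answer: 231.0833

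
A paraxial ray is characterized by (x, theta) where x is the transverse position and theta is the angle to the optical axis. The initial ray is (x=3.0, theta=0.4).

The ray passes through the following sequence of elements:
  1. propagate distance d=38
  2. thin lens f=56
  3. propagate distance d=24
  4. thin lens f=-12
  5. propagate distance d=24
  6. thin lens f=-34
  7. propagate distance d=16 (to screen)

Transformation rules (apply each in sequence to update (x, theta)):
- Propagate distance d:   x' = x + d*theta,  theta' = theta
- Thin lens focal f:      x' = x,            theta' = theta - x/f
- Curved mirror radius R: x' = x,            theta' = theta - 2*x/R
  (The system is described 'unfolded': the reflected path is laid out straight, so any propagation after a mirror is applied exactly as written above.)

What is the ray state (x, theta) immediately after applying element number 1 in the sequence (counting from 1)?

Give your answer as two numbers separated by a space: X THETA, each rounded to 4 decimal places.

Initial: x=3.0000 theta=0.4000
After 1 (propagate distance d=38): x=18.2000 theta=0.4000
Rounded to 4 decimal places: x = 18.2000, theta = 0.4000

Answer: 18.2000 0.4000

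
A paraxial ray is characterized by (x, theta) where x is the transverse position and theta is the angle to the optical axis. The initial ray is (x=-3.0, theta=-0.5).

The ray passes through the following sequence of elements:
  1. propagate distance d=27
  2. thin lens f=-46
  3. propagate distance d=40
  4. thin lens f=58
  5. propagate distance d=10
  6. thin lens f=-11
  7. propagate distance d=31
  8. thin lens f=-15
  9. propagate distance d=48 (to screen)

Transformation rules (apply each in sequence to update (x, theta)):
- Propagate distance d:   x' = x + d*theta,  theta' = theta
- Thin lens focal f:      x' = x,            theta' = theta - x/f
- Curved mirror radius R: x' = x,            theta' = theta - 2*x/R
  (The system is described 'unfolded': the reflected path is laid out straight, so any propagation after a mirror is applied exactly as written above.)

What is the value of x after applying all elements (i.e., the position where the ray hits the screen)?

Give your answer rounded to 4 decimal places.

Initial: x=-3.0000 theta=-0.5000
After 1 (propagate distance d=27): x=-16.5000 theta=-0.5000
After 2 (thin lens f=-46): x=-16.5000 theta=-79/92 (≈-0.8587)
After 3 (propagate distance d=40): x=-2339/46 (≈-50.8478) theta=-79/92 (≈-0.8587)
After 4 (thin lens f=58): x=-2339/46 (≈-50.8478) theta=12/667 (≈0.0180)
After 5 (propagate distance d=10): x=-67591/1334 (≈-50.6679) theta=12/667 (≈0.0180)
After 6 (thin lens f=-11): x=-67591/1334 (≈-50.6679) theta=-67327/14674 (≈-4.5882)
After 7 (propagate distance d=31): x=-1415319/7337 (≈-192.9016) theta=-67327/14674 (≈-4.5882)
After 8 (thin lens f=-15): x=-1415319/7337 (≈-192.9016) theta=-1280181/73370 (≈-17.4483)
After 9 (propagate distance d=48 (to screen)): x=-3436449/3335 (≈-1030.4195) theta=-1280181/73370 (≈-17.4483)
Rounded to 4 decimal places: x = -1030.4195

Answer: -1030.4195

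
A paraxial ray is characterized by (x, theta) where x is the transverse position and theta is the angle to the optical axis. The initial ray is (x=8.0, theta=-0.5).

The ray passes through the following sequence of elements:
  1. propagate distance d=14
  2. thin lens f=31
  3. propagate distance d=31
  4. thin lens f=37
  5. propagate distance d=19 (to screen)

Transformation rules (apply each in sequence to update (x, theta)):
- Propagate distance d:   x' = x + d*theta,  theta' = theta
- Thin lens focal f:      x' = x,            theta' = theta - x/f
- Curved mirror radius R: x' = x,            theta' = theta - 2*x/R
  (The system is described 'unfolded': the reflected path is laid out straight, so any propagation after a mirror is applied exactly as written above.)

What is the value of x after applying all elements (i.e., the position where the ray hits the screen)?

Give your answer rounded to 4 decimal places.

Initial: x=8.0000 theta=-0.5000
After 1 (propagate distance d=14): x=1.0000 theta=-0.5000
After 2 (thin lens f=31): x=1.0000 theta=-33/62 (≈-0.5323)
After 3 (propagate distance d=31): x=-15.5000 theta=-33/62 (≈-0.5323)
After 4 (thin lens f=37): x=-15.5000 theta=-130/1147 (≈-0.1133)
After 5 (propagate distance d=19 (to screen)): x=-40497/2294 (≈-17.6534) theta=-130/1147 (≈-0.1133)
Rounded to 4 decimal places: x = -17.6534

Answer: -17.6534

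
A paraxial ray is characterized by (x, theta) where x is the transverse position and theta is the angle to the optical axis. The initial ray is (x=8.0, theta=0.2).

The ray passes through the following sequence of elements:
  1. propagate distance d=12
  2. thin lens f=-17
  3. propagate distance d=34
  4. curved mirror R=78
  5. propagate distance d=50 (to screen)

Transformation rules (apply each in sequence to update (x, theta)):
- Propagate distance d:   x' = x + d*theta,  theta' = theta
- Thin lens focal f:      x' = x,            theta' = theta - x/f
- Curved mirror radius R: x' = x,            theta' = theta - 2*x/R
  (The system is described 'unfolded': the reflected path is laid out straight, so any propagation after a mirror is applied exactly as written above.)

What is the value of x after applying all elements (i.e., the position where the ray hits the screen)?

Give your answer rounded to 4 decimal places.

Answer: 29.8703

Derivation:
Initial: x=8.0000 theta=0.2000
After 1 (propagate distance d=12): x=10.4000 theta=0.2000
After 2 (thin lens f=-17): x=10.4000 theta=69/85 (≈0.8118)
After 3 (propagate distance d=34): x=38.0000 theta=69/85 (≈0.8118)
After 4 (curved mirror R=78): x=38.0000 theta=-539/3315 (≈-0.1626)
After 5 (propagate distance d=50 (to screen)): x=19804/663 (≈29.8703) theta=-539/3315 (≈-0.1626)
Rounded to 4 decimal places: x = 29.8703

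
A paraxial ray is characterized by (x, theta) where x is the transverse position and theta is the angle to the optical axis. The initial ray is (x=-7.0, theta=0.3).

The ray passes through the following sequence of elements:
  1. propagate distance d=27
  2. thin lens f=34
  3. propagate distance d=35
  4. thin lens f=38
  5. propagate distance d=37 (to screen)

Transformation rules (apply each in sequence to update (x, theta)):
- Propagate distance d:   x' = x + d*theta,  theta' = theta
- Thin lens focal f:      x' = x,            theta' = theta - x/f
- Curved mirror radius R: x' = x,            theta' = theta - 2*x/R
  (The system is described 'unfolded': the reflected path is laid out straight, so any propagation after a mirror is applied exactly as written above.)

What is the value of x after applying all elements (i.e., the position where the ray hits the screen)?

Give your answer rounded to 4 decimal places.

Answer: 10.1784

Derivation:
Initial: x=-7.0000 theta=0.3000
After 1 (propagate distance d=27): x=1.1000 theta=0.3000
After 2 (thin lens f=34): x=1.1000 theta=91/340 (≈0.2676)
After 3 (propagate distance d=35): x=3559/340 (≈10.4676) theta=91/340 (≈0.2676)
After 4 (thin lens f=38): x=3559/340 (≈10.4676) theta=-101/12920 (≈-0.0078)
After 5 (propagate distance d=37 (to screen)): x=26301/2584 (≈10.1784) theta=-101/12920 (≈-0.0078)
Rounded to 4 decimal places: x = 10.1784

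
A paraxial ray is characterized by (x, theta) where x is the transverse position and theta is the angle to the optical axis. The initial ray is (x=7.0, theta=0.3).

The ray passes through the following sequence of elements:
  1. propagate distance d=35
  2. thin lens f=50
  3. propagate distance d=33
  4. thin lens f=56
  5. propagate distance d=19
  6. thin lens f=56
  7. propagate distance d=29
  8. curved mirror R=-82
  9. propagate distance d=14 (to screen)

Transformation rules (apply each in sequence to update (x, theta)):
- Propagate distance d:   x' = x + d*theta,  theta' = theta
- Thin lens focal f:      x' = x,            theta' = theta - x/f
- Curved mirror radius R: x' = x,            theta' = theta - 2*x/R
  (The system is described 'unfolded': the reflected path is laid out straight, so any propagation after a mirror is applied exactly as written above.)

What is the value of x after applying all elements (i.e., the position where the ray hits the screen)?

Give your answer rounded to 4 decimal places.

Answer: -13.8402

Derivation:
Initial: x=7.0000 theta=0.3000
After 1 (propagate distance d=35): x=17.5000 theta=0.3000
After 2 (thin lens f=50): x=17.5000 theta=-0.0500
After 3 (propagate distance d=33): x=15.8500 theta=-0.0500
After 4 (thin lens f=56): x=15.8500 theta=-373/1120 (≈-0.3330)
After 5 (propagate distance d=19): x=2133/224 (≈9.5223) theta=-373/1120 (≈-0.3330)
After 6 (thin lens f=56): x=2133/224 (≈9.5223) theta=-31553/62720 (≈-0.5031)
After 7 (propagate distance d=29): x=-317797/62720 (≈-5.0669) theta=-31553/62720 (≈-0.5031)
After 8 (curved mirror R=-82): x=-317797/62720 (≈-5.0669) theta=-23021/36736 (≈-0.6267)
After 9 (propagate distance d=14 (to screen)): x=-35590257/2571520 (≈-13.8402) theta=-23021/36736 (≈-0.6267)
Rounded to 4 decimal places: x = -13.8402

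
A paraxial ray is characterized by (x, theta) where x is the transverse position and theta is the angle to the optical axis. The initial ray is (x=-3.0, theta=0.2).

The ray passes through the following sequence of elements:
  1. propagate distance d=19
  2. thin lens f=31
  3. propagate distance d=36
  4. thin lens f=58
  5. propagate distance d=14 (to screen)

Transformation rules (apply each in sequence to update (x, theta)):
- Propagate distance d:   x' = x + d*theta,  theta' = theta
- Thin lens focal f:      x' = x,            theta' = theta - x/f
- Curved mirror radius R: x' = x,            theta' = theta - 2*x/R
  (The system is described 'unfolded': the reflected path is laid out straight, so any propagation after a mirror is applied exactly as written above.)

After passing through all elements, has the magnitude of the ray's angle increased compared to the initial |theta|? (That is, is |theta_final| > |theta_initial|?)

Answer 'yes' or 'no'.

Initial: x=-3.0000 theta=0.2000
After 1 (propagate distance d=19): x=0.8000 theta=0.2000
After 2 (thin lens f=31): x=0.8000 theta=27/155 (≈0.1742)
After 3 (propagate distance d=36): x=1096/155 (≈7.0710) theta=27/155 (≈0.1742)
After 4 (thin lens f=58): x=1096/155 (≈7.0710) theta=47/899 (≈0.0523)
After 5 (propagate distance d=14 (to screen)): x=35074/4495 (≈7.8029) theta=47/899 (≈0.0523)
|theta_initial|=0.2000 |theta_final|=47/899 (≈0.0523) -> not increased

Answer: no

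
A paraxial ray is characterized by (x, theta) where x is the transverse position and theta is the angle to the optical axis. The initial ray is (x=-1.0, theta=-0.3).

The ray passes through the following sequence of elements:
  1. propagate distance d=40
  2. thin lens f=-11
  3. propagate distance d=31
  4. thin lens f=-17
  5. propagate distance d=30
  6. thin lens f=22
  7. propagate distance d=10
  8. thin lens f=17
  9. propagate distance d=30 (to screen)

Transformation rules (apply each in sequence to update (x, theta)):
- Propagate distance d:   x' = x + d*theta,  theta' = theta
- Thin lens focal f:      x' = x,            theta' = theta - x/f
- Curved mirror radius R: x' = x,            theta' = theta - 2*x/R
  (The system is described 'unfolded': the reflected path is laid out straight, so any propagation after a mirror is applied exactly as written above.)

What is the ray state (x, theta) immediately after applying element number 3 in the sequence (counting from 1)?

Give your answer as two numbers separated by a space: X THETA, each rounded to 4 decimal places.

Answer: -58.9364 -1.4818

Derivation:
Initial: x=-1.0000 theta=-0.3000
After 1 (propagate distance d=40): x=-13.0000 theta=-0.3000
After 2 (thin lens f=-11): x=-13.0000 theta=-163/110 (≈-1.4818)
After 3 (propagate distance d=31): x=-6483/110 (≈-58.9364) theta=-163/110 (≈-1.4818)
Rounded to 4 decimal places: x = -58.9364, theta = -1.4818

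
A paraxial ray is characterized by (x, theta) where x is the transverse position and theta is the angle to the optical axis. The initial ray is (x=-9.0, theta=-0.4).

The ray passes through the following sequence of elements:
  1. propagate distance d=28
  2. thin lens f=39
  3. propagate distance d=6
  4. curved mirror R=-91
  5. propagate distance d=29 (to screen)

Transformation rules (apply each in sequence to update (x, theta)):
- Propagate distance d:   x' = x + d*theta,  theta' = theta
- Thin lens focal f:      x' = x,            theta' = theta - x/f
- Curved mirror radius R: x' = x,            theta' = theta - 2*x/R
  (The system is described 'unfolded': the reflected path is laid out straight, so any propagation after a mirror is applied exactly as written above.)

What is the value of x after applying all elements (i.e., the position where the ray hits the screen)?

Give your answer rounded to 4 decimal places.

Answer: -28.4955

Derivation:
Initial: x=-9.0000 theta=-0.4000
After 1 (propagate distance d=28): x=-20.2000 theta=-0.4000
After 2 (thin lens f=39): x=-20.2000 theta=23/195 (≈0.1179)
After 3 (propagate distance d=6): x=-1267/65 (≈-19.4923) theta=23/195 (≈0.1179)
After 4 (curved mirror R=-91): x=-1267/65 (≈-19.4923) theta=-787/2535 (≈-0.3105)
After 5 (propagate distance d=29 (to screen)): x=-72236/2535 (≈-28.4955) theta=-787/2535 (≈-0.3105)
Rounded to 4 decimal places: x = -28.4955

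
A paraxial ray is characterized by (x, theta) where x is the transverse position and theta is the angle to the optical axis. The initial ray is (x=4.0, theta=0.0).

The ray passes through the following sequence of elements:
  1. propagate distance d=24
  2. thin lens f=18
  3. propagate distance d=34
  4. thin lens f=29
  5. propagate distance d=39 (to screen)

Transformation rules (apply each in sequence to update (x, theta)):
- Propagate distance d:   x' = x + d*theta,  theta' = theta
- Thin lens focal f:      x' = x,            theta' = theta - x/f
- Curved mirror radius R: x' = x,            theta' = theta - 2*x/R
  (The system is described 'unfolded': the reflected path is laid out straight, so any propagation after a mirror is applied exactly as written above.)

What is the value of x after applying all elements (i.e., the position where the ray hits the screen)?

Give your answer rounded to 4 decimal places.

Answer: -7.4406

Derivation:
Initial: x=4.0000 theta=0.0000
After 1 (propagate distance d=24): x=4.0000 theta=0.0000
After 2 (thin lens f=18): x=4.0000 theta=-2/9 (≈-0.2222)
After 3 (propagate distance d=34): x=-32/9 (≈-3.5556) theta=-2/9 (≈-0.2222)
After 4 (thin lens f=29): x=-32/9 (≈-3.5556) theta=-26/261 (≈-0.0996)
After 5 (propagate distance d=39 (to screen)): x=-1942/261 (≈-7.4406) theta=-26/261 (≈-0.0996)
Rounded to 4 decimal places: x = -7.4406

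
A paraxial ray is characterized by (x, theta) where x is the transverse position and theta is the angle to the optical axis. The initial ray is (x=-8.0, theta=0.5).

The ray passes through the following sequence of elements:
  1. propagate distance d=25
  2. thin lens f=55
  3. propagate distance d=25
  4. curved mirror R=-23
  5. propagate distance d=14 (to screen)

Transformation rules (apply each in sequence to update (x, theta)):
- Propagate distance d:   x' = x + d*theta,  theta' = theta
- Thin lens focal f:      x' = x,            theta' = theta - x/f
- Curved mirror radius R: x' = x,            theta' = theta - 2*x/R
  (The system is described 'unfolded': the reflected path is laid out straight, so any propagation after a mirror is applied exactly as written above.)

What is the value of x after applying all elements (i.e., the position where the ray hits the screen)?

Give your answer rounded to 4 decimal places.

Answer: 39.0146

Derivation:
Initial: x=-8.0000 theta=0.5000
After 1 (propagate distance d=25): x=4.5000 theta=0.5000
After 2 (thin lens f=55): x=4.5000 theta=23/55 (≈0.4182)
After 3 (propagate distance d=25): x=329/22 (≈14.9545) theta=23/55 (≈0.4182)
After 4 (curved mirror R=-23): x=329/22 (≈14.9545) theta=2174/1265 (≈1.7186)
After 5 (propagate distance d=14 (to screen)): x=98707/2530 (≈39.0146) theta=2174/1265 (≈1.7186)
Rounded to 4 decimal places: x = 39.0146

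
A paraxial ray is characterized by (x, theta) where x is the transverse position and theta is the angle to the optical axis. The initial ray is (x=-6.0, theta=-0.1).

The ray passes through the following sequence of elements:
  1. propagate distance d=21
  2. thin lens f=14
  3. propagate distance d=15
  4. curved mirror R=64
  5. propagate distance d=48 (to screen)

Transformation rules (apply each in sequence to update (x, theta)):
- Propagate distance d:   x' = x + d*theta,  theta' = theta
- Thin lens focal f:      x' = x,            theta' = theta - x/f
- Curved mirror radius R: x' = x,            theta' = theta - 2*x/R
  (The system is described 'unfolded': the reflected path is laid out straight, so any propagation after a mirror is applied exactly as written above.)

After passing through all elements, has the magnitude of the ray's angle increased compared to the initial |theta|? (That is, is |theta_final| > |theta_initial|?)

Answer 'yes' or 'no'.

Answer: yes

Derivation:
Initial: x=-6.0000 theta=-0.1000
After 1 (propagate distance d=21): x=-8.1000 theta=-0.1000
After 2 (thin lens f=14): x=-8.1000 theta=67/140 (≈0.4786)
After 3 (propagate distance d=15): x=-129/140 (≈-0.9214) theta=67/140 (≈0.4786)
After 4 (curved mirror R=64): x=-129/140 (≈-0.9214) theta=2273/4480 (≈0.5074)
After 5 (propagate distance d=48 (to screen)): x=6561/280 (≈23.4321) theta=2273/4480 (≈0.5074)
|theta_initial|=0.1000 |theta_final|=2273/4480 (≈0.5074) -> increased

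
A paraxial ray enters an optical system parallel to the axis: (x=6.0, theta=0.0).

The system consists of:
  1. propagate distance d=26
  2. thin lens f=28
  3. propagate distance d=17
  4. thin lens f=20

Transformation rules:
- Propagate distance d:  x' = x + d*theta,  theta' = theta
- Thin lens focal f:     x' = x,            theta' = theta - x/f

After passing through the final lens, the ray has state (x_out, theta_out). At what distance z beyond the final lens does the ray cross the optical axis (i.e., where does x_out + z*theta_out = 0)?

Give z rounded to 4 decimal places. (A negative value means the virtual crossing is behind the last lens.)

Initial: x=6.0000 theta=0.0000
After 1 (propagate distance d=26): x=6.0000 theta=0.0000
After 2 (thin lens f=28): x=6.0000 theta=-3/14 (≈-0.2143)
After 3 (propagate distance d=17): x=33/14 (≈2.3571) theta=-3/14 (≈-0.2143)
After 4 (thin lens f=20): x=33/14 (≈2.3571) theta=-93/280 (≈-0.3321)
z_focus = -x_out/theta_out = -(33/14)/(-93/280) = 220/31 ≈ 7.0968
Rounded to 4 decimal places: z = 7.0968

Answer: 7.0968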